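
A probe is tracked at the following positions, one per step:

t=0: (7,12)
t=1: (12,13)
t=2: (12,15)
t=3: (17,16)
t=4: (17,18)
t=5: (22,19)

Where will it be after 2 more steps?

(27,22)

Differencing gives (+5,+1), (+0,+2), (+5,+1), (+0,+2), (+5,+1). This is the pattern (+5,+1), (+0,+2) repeated.
step 6: apply (+0,+2) → (22,21)
step 7: apply (+5,+1) → (27,22)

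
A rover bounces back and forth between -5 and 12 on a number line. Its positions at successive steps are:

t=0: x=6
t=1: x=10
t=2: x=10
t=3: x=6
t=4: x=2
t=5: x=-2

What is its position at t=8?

x=4

The value reflects between -5 and 12, moving 4 per step.
  step 6: -2 → -4
  step 7: -4 → 0
  step 8: 0 → 4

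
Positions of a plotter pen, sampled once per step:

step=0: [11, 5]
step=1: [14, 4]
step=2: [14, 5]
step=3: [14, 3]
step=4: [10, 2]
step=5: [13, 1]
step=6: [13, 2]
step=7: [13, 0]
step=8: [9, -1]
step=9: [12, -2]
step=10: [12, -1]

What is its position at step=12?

[8, -4]

Differencing gives [+3, -1], [+0, +1], [+0, -2], [-4, -1], [+3, -1], [+0, +1], [+0, -2], [-4, -1], [+3, -1], [+0, +1]. This is the pattern [+3, -1], [+0, +1], [+0, -2], [-4, -1] repeated.
step 11: apply [+0, -2] → [12, -3]
step 12: apply [-4, -1] → [8, -4]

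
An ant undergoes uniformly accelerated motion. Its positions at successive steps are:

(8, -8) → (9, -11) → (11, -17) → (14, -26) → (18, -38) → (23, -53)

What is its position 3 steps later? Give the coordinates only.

(44, -116)

Taking differences between consecutive positions: (+1, -3), (+2, -6), (+3, -9), (+4, -12), (+5, -15). These grow by (+1, -3) each step.
step 6: (23, -53) + (+6, -18) → (29, -71)
step 7: (29, -71) + (+7, -21) → (36, -92)
step 8: (36, -92) + (+8, -24) → (44, -116)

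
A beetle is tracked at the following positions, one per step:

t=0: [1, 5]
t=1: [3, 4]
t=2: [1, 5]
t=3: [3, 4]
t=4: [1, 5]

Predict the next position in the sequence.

Consecutive displacements [+2, -1], [-2, +1], [+2, -1], [-2, +1] scale by a factor of -1 each step.
step 5: [1, 5] + [+2, -1] → [3, 4]

[3, 4]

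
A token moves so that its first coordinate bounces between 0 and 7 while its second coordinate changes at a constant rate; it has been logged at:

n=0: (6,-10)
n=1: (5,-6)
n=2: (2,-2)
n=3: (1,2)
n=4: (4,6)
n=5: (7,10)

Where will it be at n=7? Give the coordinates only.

(1,18)

The first coordinate reflects between 0 and 7, moving 3 per step.
  step 6: 7 → 4
  step 7: 4 → 1
The second coordinate changes by +4 each step: at step 7 it is 18.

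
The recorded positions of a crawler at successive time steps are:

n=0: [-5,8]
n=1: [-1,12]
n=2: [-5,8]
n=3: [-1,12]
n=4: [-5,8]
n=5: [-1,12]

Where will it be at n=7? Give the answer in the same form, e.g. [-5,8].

[-1,12]

The moves between consecutive positions are [+4,+4], [-4,-4], [+4,+4], [-4,-4], [+4,+4]; they repeat the 2-cycle [[+4,+4], [-4,-4]].
step 6: apply [-4,-4] → [-5,8]
step 7: apply [+4,+4] → [-1,12]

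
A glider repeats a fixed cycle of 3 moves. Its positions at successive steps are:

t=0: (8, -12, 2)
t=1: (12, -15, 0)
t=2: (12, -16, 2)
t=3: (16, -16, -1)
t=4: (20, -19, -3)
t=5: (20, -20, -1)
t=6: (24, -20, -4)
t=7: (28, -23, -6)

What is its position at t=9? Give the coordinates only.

(32, -24, -7)

The moves between consecutive positions are (+4, -3, -2), (+0, -1, +2), (+4, +0, -3), (+4, -3, -2), (+0, -1, +2), (+4, +0, -3), (+4, -3, -2); they repeat the 3-cycle [(+4, -3, -2), (+0, -1, +2), (+4, +0, -3)].
step 8: apply (+0, -1, +2) → (28, -24, -4)
step 9: apply (+4, +0, -3) → (32, -24, -7)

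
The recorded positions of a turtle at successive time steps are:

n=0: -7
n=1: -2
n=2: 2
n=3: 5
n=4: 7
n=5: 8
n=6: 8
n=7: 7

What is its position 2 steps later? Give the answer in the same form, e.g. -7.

2

Taking differences between consecutive positions: +5, +4, +3, +2, +1, +0, -1. These grow by -1 each step.
step 8: 7 − 2 → 5
step 9: 5 − 3 → 2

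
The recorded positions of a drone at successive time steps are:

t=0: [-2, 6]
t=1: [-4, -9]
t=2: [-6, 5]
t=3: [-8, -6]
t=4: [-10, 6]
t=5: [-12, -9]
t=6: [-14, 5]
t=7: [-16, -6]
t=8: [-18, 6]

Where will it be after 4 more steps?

[-26, 6]

First: linear, -2 per step → -26 at step 12.
Second: cycles through 6, -9, 5, -6 every 4 steps. Step 12 lands at position 0 of the cycle → 6.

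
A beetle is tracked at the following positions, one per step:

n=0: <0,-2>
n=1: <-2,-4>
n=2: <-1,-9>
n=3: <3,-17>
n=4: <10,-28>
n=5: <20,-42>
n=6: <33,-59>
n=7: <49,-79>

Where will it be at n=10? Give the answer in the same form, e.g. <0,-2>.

Taking differences between consecutive positions: <-2,-2>, <+1,-5>, <+4,-8>, <+7,-11>, <+10,-14>, <+13,-17>, <+16,-20>. These grow by <+3,-3> each step.
step 8: <49,-79> + <+19,-23> → <68,-102>
step 9: <68,-102> + <+22,-26> → <90,-128>
step 10: <90,-128> + <+25,-29> → <115,-157>

<115,-157>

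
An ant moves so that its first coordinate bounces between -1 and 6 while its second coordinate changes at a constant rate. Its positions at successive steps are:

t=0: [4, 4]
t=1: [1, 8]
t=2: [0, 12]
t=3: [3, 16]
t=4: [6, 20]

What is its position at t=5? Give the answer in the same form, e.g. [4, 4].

The first coordinate reflects between -1 and 6, moving 3 per step.
  step 5: 6 → 3
The second coordinate changes by +4 each step: at step 5 it is 24.

[3, 24]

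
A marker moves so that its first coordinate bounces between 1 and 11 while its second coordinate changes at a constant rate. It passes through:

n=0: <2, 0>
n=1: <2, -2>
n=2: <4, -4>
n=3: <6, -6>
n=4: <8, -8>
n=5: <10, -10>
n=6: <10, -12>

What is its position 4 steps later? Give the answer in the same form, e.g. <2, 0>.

The first coordinate reflects between 1 and 11, moving 2 per step.
  step 7: 10 → 8
  step 8: 8 → 6
  step 9: 6 → 4
  step 10: 4 → 2
The second coordinate changes by -2 each step: at step 10 it is -20.

<2, -20>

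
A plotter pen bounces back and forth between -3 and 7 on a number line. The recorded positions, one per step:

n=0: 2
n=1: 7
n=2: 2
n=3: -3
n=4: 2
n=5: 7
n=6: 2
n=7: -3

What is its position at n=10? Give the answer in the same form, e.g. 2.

2

The value travels 5 per step and bounces off the walls at -3 and 7.
  step 8: -3 → 2
  step 9: 2 → 7
  step 10: 7 → 2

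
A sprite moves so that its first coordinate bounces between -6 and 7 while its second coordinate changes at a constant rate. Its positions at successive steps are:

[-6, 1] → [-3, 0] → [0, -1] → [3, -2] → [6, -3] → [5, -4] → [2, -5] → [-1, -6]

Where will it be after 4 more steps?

The first coordinate travels 3 per step and bounces off the walls at -6 and 7.
  step 8: -1 → -4
  step 9: -4 → -5
  step 10: -5 → -2
  step 11: -2 → 1
The second coordinate changes by -1 each step: at step 11 it is -10.

[1, -10]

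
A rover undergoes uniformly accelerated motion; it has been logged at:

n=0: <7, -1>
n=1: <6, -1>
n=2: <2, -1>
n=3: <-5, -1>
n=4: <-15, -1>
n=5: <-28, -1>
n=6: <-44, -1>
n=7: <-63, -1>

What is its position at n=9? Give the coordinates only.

<-110, -1>

Taking differences between consecutive positions: <-1, +0>, <-4, +0>, <-7, +0>, <-10, +0>, <-13, +0>, <-16, +0>, <-19, +0>. These grow by <-3, +0> each step.
step 8: <-63, -1> + <-22, +0> → <-85, -1>
step 9: <-85, -1> + <-25, +0> → <-110, -1>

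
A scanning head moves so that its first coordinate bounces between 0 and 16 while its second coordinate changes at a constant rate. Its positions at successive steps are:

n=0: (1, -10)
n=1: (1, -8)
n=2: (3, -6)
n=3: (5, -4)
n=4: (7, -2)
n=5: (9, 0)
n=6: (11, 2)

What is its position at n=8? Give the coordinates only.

(15, 6)

The first coordinate reflects between 0 and 16, moving 2 per step.
  step 7: 11 → 13
  step 8: 13 → 15
The second coordinate changes by +2 each step: at step 8 it is 6.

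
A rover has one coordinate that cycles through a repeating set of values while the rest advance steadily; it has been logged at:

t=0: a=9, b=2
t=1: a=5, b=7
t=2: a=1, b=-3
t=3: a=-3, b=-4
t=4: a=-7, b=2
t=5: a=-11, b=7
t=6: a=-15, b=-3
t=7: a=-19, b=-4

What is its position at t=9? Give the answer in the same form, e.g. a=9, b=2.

The a coordinate changes by -4 each step, so at step 9 it is 9 + 9·(-4) = -27.
The b coordinate repeats the cycle [2, 7, -3, -4] with period 4; step 9 mod 4 = 1, giving 7.

a=-27, b=7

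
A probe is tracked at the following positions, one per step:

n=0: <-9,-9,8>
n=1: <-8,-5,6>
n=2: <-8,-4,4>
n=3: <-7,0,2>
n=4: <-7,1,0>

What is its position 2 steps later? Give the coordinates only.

<-6,6,-4>

The moves between consecutive positions are <+1,+4,-2>, <+0,+1,-2>, <+1,+4,-2>, <+0,+1,-2>; they repeat the 2-cycle [<+1,+4,-2>, <+0,+1,-2>].
step 5: apply <+1,+4,-2> → <-6,5,-2>
step 6: apply <+0,+1,-2> → <-6,6,-4>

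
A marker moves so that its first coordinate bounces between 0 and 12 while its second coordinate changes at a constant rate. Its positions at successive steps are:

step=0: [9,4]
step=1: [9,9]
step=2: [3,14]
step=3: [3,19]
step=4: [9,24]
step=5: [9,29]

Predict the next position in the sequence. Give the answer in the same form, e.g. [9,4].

[3,34]

The first coordinate travels 6 per step and bounces off the walls at 0 and 12.
  step 6: 9 → 3
The second coordinate changes by +5 each step: at step 6 it is 34.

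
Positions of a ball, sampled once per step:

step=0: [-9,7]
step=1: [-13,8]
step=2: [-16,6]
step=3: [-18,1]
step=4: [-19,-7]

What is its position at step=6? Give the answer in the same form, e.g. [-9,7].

[-18,-32]

Taking differences between consecutive positions: [-4,+1], [-3,-2], [-2,-5], [-1,-8]. These grow by [+1,-3] each step.
step 5: [-19,-7] + [+0,-11] → [-19,-18]
step 6: [-19,-18] + [+1,-14] → [-18,-32]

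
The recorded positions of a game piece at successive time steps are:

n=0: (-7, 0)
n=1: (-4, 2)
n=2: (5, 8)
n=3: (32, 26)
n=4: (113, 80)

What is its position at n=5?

Consecutive displacements (+3, +2), (+9, +6), (+27, +18), (+81, +54) scale by a factor of 3 each step.
step 5: (113, 80) + (+243, +162) → (356, 242)

(356, 242)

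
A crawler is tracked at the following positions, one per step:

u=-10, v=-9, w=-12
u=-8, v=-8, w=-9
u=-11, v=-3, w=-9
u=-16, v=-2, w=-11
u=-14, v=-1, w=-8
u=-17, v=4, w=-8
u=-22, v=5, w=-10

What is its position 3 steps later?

u=-28, v=12, w=-9

Differencing gives (+2, +1, +3), (-3, +5, +0), (-5, +1, -2), (+2, +1, +3), (-3, +5, +0), (-5, +1, -2). This is the pattern (+2, +1, +3), (-3, +5, +0), (-5, +1, -2) repeated.
step 7: apply (+2, +1, +3) → u=-20, v=6, w=-7
step 8: apply (-3, +5, +0) → u=-23, v=11, w=-7
step 9: apply (-5, +1, -2) → u=-28, v=12, w=-9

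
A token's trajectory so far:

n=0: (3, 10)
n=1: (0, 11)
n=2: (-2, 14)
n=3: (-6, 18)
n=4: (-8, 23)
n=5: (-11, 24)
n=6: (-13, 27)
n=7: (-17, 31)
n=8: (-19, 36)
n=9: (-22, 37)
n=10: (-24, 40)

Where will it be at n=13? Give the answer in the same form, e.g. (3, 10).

Step-to-step displacements: (-3, +1), (-2, +3), (-4, +4), (-2, +5), (-3, +1), (-2, +3), (-4, +4), (-2, +5), (-3, +1), (-2, +3) — a repeating cycle of length 4.
step 11: apply (-4, +4) → (-28, 44)
step 12: apply (-2, +5) → (-30, 49)
step 13: apply (-3, +1) → (-33, 50)

(-33, 50)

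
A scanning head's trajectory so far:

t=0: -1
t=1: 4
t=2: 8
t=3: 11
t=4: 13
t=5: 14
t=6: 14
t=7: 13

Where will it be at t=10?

Taking differences between consecutive positions: +5, +4, +3, +2, +1, +0, -1. These grow by -1 each step.
step 8: 13 − 2 → 11
step 9: 11 − 3 → 8
step 10: 8 − 4 → 4

4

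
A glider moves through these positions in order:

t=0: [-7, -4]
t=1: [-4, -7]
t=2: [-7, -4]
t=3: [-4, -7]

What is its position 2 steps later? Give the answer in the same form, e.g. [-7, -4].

The jumps are [+3, -3], [-3, +3], [+3, -3] — a geometric progression with ratio -1.
step 4: [-4, -7] + [-3, +3] → [-7, -4]
step 5: [-7, -4] + [+3, -3] → [-4, -7]

[-4, -7]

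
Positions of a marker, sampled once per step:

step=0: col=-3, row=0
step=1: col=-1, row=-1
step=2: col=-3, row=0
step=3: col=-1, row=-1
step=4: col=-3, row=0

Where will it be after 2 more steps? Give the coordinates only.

Step-to-step displacements: (+2, -1), (-2, +1), (+2, -1), (-2, +1); each is -1× the previous.
step 5: col=-3, row=0 + (+2, -1) → col=-1, row=-1
step 6: col=-1, row=-1 + (-2, +1) → col=-3, row=0

col=-3, row=0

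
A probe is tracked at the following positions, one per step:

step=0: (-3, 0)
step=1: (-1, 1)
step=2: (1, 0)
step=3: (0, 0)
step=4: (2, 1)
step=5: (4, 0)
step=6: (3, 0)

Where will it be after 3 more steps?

Step-to-step displacements: (+2, +1), (+2, -1), (-1, +0), (+2, +1), (+2, -1), (-1, +0) — a repeating cycle of length 3.
step 7: apply (+2, +1) → (5, 1)
step 8: apply (+2, -1) → (7, 0)
step 9: apply (-1, +0) → (6, 0)

(6, 0)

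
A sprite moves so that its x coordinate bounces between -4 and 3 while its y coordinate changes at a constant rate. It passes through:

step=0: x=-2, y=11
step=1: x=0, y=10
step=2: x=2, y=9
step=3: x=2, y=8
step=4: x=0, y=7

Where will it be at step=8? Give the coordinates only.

x=0, y=3

The x coordinate reflects between -4 and 3, moving 2 per step.
  step 5: 0 → -2
  step 6: -2 → -4
  step 7: -4 → -2
  step 8: -2 → 0
The y coordinate changes by -1 each step: at step 8 it is 3.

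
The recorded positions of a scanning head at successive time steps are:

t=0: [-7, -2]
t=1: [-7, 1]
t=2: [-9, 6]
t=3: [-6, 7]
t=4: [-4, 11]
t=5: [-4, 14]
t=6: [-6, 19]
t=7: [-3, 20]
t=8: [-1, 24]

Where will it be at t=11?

[0, 33]

Differencing gives [+0, +3], [-2, +5], [+3, +1], [+2, +4], [+0, +3], [-2, +5], [+3, +1], [+2, +4]. This is the pattern [+0, +3], [-2, +5], [+3, +1], [+2, +4] repeated.
step 9: apply [+0, +3] → [-1, 27]
step 10: apply [-2, +5] → [-3, 32]
step 11: apply [+3, +1] → [0, 33]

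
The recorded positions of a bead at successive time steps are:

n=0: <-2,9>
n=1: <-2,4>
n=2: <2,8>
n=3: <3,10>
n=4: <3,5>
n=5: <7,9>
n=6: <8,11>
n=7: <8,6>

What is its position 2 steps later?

The moves between consecutive positions are <+0,-5>, <+4,+4>, <+1,+2>, <+0,-5>, <+4,+4>, <+1,+2>, <+0,-5>; they repeat the 3-cycle [<+0,-5>, <+4,+4>, <+1,+2>].
step 8: apply <+4,+4> → <12,10>
step 9: apply <+1,+2> → <13,12>

<13,12>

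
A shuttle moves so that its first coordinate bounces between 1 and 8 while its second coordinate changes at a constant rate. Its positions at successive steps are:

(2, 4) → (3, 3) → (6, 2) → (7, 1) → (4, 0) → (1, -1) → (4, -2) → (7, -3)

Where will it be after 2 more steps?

The first coordinate travels 3 per step and bounces off the walls at 1 and 8.
  step 8: 7 → 6
  step 9: 6 → 3
The second coordinate changes by -1 each step: at step 9 it is -5.

(3, -5)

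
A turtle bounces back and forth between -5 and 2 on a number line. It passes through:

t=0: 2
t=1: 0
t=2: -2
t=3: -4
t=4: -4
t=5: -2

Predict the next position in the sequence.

0

The value reflects between -5 and 2, moving 2 per step.
  step 6: -2 → 0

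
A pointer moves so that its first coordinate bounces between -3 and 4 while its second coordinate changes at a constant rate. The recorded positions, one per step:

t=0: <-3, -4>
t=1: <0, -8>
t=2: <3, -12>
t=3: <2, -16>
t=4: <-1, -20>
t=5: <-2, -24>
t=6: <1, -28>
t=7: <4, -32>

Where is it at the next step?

The first coordinate travels 3 per step and bounces off the walls at -3 and 4.
  step 8: 4 → 1
The second coordinate changes by -4 each step: at step 8 it is -36.

<1, -36>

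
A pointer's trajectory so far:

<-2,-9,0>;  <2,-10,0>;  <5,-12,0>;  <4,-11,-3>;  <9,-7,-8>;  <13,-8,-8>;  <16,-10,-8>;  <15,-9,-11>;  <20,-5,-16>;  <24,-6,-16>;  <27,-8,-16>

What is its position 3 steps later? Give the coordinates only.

Differencing gives <+4,-1,+0>, <+3,-2,+0>, <-1,+1,-3>, <+5,+4,-5>, <+4,-1,+0>, <+3,-2,+0>, <-1,+1,-3>, <+5,+4,-5>, <+4,-1,+0>, <+3,-2,+0>. This is the pattern <+4,-1,+0>, <+3,-2,+0>, <-1,+1,-3>, <+5,+4,-5> repeated.
step 11: apply <-1,+1,-3> → <26,-7,-19>
step 12: apply <+5,+4,-5> → <31,-3,-24>
step 13: apply <+4,-1,+0> → <35,-4,-24>

<35,-4,-24>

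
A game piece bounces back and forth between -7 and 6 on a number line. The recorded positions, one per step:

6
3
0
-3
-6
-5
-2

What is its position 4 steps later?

2

The value travels 3 per step and bounces off the walls at -7 and 6.
  step 7: -2 → 1
  step 8: 1 → 4
  step 9: 4 → 5
  step 10: 5 → 2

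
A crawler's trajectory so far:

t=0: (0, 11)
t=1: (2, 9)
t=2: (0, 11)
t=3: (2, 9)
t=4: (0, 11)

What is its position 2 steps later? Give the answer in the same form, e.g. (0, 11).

(0, 11)

Differencing gives (+2, -2), (-2, +2), (+2, -2), (-2, +2). This is the pattern (+2, -2), (-2, +2) repeated.
step 5: apply (+2, -2) → (2, 9)
step 6: apply (-2, +2) → (0, 11)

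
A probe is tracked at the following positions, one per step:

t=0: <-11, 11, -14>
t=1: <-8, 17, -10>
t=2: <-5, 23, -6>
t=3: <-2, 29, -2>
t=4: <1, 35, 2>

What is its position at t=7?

<10, 53, 14>

The position changes by <+3, +6, +4> every step.
step 5: <1, 35, 2> + <+3, +6, +4> → <4, 41, 6>
step 6: <4, 41, 6> + <+3, +6, +4> → <7, 47, 10>
step 7: <7, 47, 10> + <+3, +6, +4> → <10, 53, 14>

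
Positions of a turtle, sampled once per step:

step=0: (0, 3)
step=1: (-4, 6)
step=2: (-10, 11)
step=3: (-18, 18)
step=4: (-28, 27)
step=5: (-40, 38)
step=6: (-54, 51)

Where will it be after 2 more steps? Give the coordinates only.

Taking differences between consecutive positions: (-4, +3), (-6, +5), (-8, +7), (-10, +9), (-12, +11), (-14, +13). These grow by (-2, +2) each step.
step 7: (-54, 51) + (-16, +15) → (-70, 66)
step 8: (-70, 66) + (-18, +17) → (-88, 83)

(-88, 83)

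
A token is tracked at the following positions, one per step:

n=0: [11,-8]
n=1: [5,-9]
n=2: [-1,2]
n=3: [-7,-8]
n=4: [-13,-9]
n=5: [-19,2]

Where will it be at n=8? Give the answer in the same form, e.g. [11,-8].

First: linear, -6 per step → -37 at step 8.
Second: cycles through -8, -9, 2 every 3 steps. Step 8 lands at position 2 of the cycle → 2.

[-37,2]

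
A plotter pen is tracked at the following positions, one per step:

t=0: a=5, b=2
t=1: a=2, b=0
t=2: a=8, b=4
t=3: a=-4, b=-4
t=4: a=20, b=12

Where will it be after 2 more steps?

a=68, b=44

Step-to-step displacements: (-3, -2), (+6, +4), (-12, -8), (+24, +16); each is -2× the previous.
step 5: a=20, b=12 + (-48, -32) → a=-28, b=-20
step 6: a=-28, b=-20 + (+96, +64) → a=68, b=44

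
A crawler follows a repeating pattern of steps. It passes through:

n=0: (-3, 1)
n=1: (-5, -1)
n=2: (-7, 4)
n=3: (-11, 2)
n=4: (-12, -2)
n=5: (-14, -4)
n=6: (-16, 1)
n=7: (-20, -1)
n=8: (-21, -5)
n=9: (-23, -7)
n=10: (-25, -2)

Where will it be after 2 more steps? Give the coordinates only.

(-30, -8)

Step-to-step displacements: (-2, -2), (-2, +5), (-4, -2), (-1, -4), (-2, -2), (-2, +5), (-4, -2), (-1, -4), (-2, -2), (-2, +5) — a repeating cycle of length 4.
step 11: apply (-4, -2) → (-29, -4)
step 12: apply (-1, -4) → (-30, -8)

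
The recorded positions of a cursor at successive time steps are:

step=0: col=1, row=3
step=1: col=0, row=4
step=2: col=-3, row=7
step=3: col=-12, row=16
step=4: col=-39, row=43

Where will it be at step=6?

col=-363, row=367

The jumps are (-1, +1), (-3, +3), (-9, +9), (-27, +27) — a geometric progression with ratio 3.
step 5: col=-39, row=43 + (-81, +81) → col=-120, row=124
step 6: col=-120, row=124 + (-243, +243) → col=-363, row=367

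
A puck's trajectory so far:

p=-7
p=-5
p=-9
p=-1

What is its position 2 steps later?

p=15

Step-to-step displacements: +2, -4, +8; each is -2× the previous.
step 4: -1 − 16 → p=-17
step 5: -17 + 32 → p=15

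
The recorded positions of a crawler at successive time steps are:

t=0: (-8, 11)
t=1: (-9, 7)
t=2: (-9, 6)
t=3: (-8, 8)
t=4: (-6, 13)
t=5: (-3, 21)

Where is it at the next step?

(1, 32)

First differences are (-1, -4), (+0, -1), (+1, +2), (+2, +5), (+3, +8); their common second difference is (+1, +3) (constant acceleration).
step 6: (-3, 21) + (+4, +11) → (1, 32)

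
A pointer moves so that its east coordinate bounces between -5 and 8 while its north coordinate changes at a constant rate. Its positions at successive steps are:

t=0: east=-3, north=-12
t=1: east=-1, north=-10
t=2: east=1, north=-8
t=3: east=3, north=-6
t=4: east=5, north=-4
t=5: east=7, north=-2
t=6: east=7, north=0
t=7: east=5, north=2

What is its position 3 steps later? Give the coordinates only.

The east coordinate travels 2 per step and bounces off the walls at -5 and 8.
  step 8: 5 → 3
  step 9: 3 → 1
  step 10: 1 → -1
The north coordinate changes by +2 each step: at step 10 it is 8.

east=-1, north=8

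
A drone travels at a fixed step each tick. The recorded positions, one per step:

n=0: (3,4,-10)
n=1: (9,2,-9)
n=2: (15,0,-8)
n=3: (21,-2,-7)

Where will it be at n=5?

(33,-6,-5)

Each step adds (+6,-2,+1) to the position.
step 4: (21,-2,-7) + (+6,-2,+1) → (27,-4,-6)
step 5: (27,-4,-6) + (+6,-2,+1) → (33,-6,-5)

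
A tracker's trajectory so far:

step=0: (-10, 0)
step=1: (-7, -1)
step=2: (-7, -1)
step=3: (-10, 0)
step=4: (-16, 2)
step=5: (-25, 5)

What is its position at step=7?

Taking differences between consecutive positions: (+3, -1), (+0, +0), (-3, +1), (-6, +2), (-9, +3). These grow by (-3, +1) each step.
step 6: (-25, 5) + (-12, +4) → (-37, 9)
step 7: (-37, 9) + (-15, +5) → (-52, 14)

(-52, 14)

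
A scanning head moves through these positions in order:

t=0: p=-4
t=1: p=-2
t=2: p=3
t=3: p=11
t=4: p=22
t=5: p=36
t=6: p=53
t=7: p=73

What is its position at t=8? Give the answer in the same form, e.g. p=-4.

p=96

First differences are +2, +5, +8, +11, +14, +17, +20; their common second difference is +3 (constant acceleration).
step 8: 73 + 23 → p=96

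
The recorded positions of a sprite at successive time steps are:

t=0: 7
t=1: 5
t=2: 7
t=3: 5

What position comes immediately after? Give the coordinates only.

Consecutive displacements -2, +2, -2 scale by a factor of -1 each step.
step 4: 5 + 2 → 7

7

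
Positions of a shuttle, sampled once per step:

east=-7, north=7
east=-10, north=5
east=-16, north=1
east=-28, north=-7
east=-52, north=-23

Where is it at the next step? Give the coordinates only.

east=-100, north=-55

Consecutive displacements (-3, -2), (-6, -4), (-12, -8), (-24, -16) scale by a factor of 2 each step.
step 5: east=-52, north=-23 + (-48, -32) → east=-100, north=-55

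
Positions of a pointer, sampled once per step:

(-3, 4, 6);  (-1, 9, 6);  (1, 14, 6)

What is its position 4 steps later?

(9, 34, 6)

Constant displacement of (+2, +5, +0) per step.
step 3: (1, 14, 6) + (+2, +5, +0) → (3, 19, 6)
step 4: (3, 19, 6) + (+2, +5, +0) → (5, 24, 6)
step 5: (5, 24, 6) + (+2, +5, +0) → (7, 29, 6)
step 6: (7, 29, 6) + (+2, +5, +0) → (9, 34, 6)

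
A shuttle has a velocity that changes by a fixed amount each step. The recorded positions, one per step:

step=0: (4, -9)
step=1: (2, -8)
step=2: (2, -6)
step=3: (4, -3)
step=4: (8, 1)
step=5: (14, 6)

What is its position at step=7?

(32, 19)

Taking differences between consecutive positions: (-2, +1), (+0, +2), (+2, +3), (+4, +4), (+6, +5). These grow by (+2, +1) each step.
step 6: (14, 6) + (+8, +6) → (22, 12)
step 7: (22, 12) + (+10, +7) → (32, 19)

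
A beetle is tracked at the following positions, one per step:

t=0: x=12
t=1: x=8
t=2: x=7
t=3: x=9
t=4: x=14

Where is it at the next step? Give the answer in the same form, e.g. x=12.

Taking differences between consecutive positions: -4, -1, +2, +5. These grow by +3 each step.
step 5: 14 + 8 → x=22

x=22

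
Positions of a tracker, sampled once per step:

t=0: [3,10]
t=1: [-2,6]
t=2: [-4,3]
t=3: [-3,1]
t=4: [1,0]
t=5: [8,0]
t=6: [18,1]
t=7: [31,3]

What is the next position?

First differences are [-5,-4], [-2,-3], [+1,-2], [+4,-1], [+7,+0], [+10,+1], [+13,+2]; their common second difference is [+3,+1] (constant acceleration).
step 8: [31,3] + [+16,+3] → [47,6]

[47,6]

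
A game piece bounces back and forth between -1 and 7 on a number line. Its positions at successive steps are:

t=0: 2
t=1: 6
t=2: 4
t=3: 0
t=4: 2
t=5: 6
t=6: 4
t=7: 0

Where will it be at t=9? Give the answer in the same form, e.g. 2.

6

The value travels 4 per step and bounces off the walls at -1 and 7.
  step 8: 0 → 2
  step 9: 2 → 6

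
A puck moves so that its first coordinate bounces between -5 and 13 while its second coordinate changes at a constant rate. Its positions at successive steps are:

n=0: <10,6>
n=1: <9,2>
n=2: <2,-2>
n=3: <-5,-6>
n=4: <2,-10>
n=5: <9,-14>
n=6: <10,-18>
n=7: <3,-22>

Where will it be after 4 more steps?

<11,-38>

The first coordinate travels 7 per step and bounces off the walls at -5 and 13.
  step 8: 3 → -4
  step 9: -4 → 1
  step 10: 1 → 8
  step 11: 8 → 11
The second coordinate changes by -4 each step: at step 11 it is -38.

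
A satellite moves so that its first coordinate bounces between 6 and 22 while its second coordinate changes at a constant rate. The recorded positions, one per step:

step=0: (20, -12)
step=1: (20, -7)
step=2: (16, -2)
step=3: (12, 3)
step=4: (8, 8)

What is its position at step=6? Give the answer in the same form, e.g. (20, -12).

(12, 18)

The first coordinate travels 4 per step and bounces off the walls at 6 and 22.
  step 5: 8 → 8
  step 6: 8 → 12
The second coordinate changes by +5 each step: at step 6 it is 18.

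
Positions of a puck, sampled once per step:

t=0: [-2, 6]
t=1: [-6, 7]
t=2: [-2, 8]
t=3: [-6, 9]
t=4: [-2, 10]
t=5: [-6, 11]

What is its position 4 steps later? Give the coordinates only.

[-6, 15]

First: cycles through -2, -6 every 2 steps. Step 9 lands at position 1 of the cycle → -6.
Second: linear, +1 per step → 15 at step 9.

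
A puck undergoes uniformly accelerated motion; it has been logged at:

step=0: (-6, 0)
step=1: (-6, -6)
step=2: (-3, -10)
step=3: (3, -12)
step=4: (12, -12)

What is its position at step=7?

First differences are (+0, -6), (+3, -4), (+6, -2), (+9, +0); their common second difference is (+3, +2) (constant acceleration).
step 5: (12, -12) + (+12, +2) → (24, -10)
step 6: (24, -10) + (+15, +4) → (39, -6)
step 7: (39, -6) + (+18, +6) → (57, 0)

(57, 0)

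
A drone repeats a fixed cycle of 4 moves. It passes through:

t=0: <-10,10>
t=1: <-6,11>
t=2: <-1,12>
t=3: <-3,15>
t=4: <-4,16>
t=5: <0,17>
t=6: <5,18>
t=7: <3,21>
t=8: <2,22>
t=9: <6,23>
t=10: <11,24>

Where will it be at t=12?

The moves between consecutive positions are <+4,+1>, <+5,+1>, <-2,+3>, <-1,+1>, <+4,+1>, <+5,+1>, <-2,+3>, <-1,+1>, <+4,+1>, <+5,+1>; they repeat the 4-cycle [<+4,+1>, <+5,+1>, <-2,+3>, <-1,+1>].
step 11: apply <-2,+3> → <9,27>
step 12: apply <-1,+1> → <8,28>

<8,28>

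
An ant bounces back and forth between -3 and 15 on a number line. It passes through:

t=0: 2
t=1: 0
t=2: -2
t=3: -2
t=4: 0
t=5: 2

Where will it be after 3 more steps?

The value reflects between -3 and 15, moving 2 per step.
  step 6: 2 → 4
  step 7: 4 → 6
  step 8: 6 → 8

8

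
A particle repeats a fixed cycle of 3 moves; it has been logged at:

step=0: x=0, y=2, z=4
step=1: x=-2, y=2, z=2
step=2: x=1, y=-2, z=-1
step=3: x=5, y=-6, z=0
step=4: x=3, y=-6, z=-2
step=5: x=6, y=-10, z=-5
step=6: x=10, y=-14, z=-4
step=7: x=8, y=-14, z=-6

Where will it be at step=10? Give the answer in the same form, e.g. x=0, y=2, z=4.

x=13, y=-22, z=-10

Differencing gives (-2, +0, -2), (+3, -4, -3), (+4, -4, +1), (-2, +0, -2), (+3, -4, -3), (+4, -4, +1), (-2, +0, -2). This is the pattern (-2, +0, -2), (+3, -4, -3), (+4, -4, +1) repeated.
step 8: apply (+3, -4, -3) → x=11, y=-18, z=-9
step 9: apply (+4, -4, +1) → x=15, y=-22, z=-8
step 10: apply (-2, +0, -2) → x=13, y=-22, z=-10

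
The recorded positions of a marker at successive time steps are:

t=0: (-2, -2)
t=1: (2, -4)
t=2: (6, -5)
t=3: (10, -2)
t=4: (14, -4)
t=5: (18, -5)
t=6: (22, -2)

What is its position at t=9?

(34, -2)

First: linear, +4 per step → 34 at step 9.
Second: cycles through -2, -4, -5 every 3 steps. Step 9 lands at position 0 of the cycle → -2.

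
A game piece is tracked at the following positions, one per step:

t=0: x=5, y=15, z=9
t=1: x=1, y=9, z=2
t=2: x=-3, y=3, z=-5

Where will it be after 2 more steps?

Constant displacement of (-4, -6, -7) per step.
step 3: x=-3, y=3, z=-5 + (-4, -6, -7) → x=-7, y=-3, z=-12
step 4: x=-7, y=-3, z=-12 + (-4, -6, -7) → x=-11, y=-9, z=-19

x=-11, y=-9, z=-19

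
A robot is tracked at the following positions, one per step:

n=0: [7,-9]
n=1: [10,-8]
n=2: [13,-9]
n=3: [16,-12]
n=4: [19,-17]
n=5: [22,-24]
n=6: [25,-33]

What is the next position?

First differences are [+3,+1], [+3,-1], [+3,-3], [+3,-5], [+3,-7], [+3,-9]; their common second difference is [+0,-2] (constant acceleration).
step 7: [25,-33] + [+3,-11] → [28,-44]

[28,-44]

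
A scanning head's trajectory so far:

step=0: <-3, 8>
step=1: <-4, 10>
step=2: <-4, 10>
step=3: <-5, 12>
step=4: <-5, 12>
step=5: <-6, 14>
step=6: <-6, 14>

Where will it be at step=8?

<-7, 16>

Step-to-step displacements: <-1, +2>, <+0, +0>, <-1, +2>, <+0, +0>, <-1, +2>, <+0, +0> — a repeating cycle of length 2.
step 7: apply <-1, +2> → <-7, 16>
step 8: apply <+0, +0> → <-7, 16>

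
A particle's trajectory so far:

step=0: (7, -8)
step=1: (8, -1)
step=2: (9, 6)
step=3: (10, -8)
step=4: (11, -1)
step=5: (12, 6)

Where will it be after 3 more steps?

First: linear, +1 per step → 15 at step 8.
Second: cycles through -8, -1, 6 every 3 steps. Step 8 lands at position 2 of the cycle → 6.

(15, 6)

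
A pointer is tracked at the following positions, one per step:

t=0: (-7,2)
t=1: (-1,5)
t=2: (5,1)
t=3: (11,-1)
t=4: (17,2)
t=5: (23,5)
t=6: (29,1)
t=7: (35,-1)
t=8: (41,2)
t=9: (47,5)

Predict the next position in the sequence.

First: linear, +6 per step → 53 at step 10.
Second: cycles through 2, 5, 1, -1 every 4 steps. Step 10 lands at position 2 of the cycle → 1.

(53,1)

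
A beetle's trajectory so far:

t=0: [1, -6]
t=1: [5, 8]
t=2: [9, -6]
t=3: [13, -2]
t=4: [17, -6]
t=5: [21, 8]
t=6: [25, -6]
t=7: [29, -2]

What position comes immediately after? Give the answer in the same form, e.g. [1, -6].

[33, -6]

The first coordinate changes by +4 each step, so at step 8 it is 1 + 8·(4) = 33.
The second coordinate repeats the cycle [-6, 8, -6, -2] with period 4; step 8 mod 4 = 0, giving -6.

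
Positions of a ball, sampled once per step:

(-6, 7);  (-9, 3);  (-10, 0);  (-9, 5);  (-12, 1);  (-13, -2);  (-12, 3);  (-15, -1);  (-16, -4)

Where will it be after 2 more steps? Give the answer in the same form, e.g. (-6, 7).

(-18, -3)

Differencing gives (-3, -4), (-1, -3), (+1, +5), (-3, -4), (-1, -3), (+1, +5), (-3, -4), (-1, -3). This is the pattern (-3, -4), (-1, -3), (+1, +5) repeated.
step 9: apply (+1, +5) → (-15, 1)
step 10: apply (-3, -4) → (-18, -3)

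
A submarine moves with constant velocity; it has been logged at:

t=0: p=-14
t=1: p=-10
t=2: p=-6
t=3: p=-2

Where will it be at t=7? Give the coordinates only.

Constant displacement of +4 per step.
step 4: -2 + 4 → p=2
step 5: 2 + 4 → p=6
step 6: 6 + 4 → p=10
step 7: 10 + 4 → p=14

p=14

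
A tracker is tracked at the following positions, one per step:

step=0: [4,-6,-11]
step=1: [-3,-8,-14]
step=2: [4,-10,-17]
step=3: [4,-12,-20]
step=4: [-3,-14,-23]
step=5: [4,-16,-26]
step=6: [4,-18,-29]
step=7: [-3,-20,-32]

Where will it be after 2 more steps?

First: cycles through 4, -3, 4 every 3 steps. Step 9 lands at position 0 of the cycle → 4.
Second: linear, -2 per step → -24 at step 9.
Third: linear, -3 per step → -38 at step 9.

[4,-24,-38]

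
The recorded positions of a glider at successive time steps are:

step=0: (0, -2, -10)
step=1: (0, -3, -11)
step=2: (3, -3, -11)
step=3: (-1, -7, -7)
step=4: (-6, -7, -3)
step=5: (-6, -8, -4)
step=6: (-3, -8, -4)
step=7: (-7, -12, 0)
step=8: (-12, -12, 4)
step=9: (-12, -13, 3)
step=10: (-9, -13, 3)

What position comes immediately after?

(-13, -17, 7)

The moves between consecutive positions are (+0, -1, -1), (+3, +0, +0), (-4, -4, +4), (-5, +0, +4), (+0, -1, -1), (+3, +0, +0), (-4, -4, +4), (-5, +0, +4), (+0, -1, -1), (+3, +0, +0); they repeat the 4-cycle [(+0, -1, -1), (+3, +0, +0), (-4, -4, +4), (-5, +0, +4)].
step 11: apply (-4, -4, +4) → (-13, -17, 7)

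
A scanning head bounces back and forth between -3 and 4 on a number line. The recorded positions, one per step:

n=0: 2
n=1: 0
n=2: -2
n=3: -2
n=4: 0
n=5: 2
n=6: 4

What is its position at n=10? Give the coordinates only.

-2

The value travels 2 per step and bounces off the walls at -3 and 4.
  step 7: 4 → 2
  step 8: 2 → 0
  step 9: 0 → -2
  step 10: -2 → -2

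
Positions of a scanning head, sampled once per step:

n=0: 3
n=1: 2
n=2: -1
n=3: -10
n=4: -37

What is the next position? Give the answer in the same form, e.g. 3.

-118

Consecutive displacements -1, -3, -9, -27 scale by a factor of 3 each step.
step 5: -37 − 81 → -118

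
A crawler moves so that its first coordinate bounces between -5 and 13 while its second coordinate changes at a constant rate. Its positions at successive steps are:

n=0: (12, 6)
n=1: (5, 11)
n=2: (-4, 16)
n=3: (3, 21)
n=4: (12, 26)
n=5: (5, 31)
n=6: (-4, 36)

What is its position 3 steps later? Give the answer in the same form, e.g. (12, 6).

(5, 51)

The first coordinate travels 9 per step and bounces off the walls at -5 and 13.
  step 7: -4 → 3
  step 8: 3 → 12
  step 9: 12 → 5
The second coordinate changes by +5 each step: at step 9 it is 51.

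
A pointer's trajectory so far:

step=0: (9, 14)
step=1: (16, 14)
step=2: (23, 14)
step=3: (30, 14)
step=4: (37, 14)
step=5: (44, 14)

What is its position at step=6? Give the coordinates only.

(51, 14)

Constant displacement of (+7, +0) per step.
step 6: (44, 14) + (+7, +0) → (51, 14)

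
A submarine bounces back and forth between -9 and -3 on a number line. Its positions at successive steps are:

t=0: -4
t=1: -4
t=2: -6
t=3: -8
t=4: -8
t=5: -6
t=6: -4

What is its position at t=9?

-8

The value reflects between -9 and -3, moving 2 per step.
  step 7: -4 → -4
  step 8: -4 → -6
  step 9: -6 → -8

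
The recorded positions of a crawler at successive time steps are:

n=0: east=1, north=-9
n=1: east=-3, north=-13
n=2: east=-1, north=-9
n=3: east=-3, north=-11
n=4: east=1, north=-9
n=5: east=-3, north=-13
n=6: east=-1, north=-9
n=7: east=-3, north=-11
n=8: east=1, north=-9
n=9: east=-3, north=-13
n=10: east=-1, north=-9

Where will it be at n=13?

east=-3, north=-13

Differencing gives (-4,-4), (+2,+4), (-2,-2), (+4,+2), (-4,-4), (+2,+4), (-2,-2), (+4,+2), (-4,-4), (+2,+4). This is the pattern (-4,-4), (+2,+4), (-2,-2), (+4,+2) repeated.
step 11: apply (-2,-2) → east=-3, north=-11
step 12: apply (+4,+2) → east=1, north=-9
step 13: apply (-4,-4) → east=-3, north=-13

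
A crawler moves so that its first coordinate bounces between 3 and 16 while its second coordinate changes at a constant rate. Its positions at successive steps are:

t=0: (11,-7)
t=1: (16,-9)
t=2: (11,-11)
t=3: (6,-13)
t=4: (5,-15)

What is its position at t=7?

The first coordinate reflects between 3 and 16, moving 5 per step.
  step 5: 5 → 10
  step 6: 10 → 15
  step 7: 15 → 12
The second coordinate changes by -2 each step: at step 7 it is -21.

(12,-21)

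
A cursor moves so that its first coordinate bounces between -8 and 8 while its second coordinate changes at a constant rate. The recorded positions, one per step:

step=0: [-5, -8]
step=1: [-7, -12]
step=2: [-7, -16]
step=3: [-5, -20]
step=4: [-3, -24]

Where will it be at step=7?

[3, -36]

The first coordinate reflects between -8 and 8, moving 2 per step.
  step 5: -3 → -1
  step 6: -1 → 1
  step 7: 1 → 3
The second coordinate changes by -4 each step: at step 7 it is -36.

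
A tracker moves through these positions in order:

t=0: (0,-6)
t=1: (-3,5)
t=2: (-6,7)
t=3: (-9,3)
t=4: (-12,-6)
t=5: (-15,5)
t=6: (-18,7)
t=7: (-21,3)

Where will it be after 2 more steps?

First: linear, -3 per step → -27 at step 9.
Second: cycles through -6, 5, 7, 3 every 4 steps. Step 9 lands at position 1 of the cycle → 5.

(-27,5)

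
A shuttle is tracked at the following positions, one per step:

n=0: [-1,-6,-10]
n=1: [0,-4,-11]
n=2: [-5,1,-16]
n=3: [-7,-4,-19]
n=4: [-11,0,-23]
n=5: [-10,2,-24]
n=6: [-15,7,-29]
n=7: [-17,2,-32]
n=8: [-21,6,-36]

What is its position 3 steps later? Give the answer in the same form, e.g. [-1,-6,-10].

[-27,8,-45]

Differencing gives [+1,+2,-1], [-5,+5,-5], [-2,-5,-3], [-4,+4,-4], [+1,+2,-1], [-5,+5,-5], [-2,-5,-3], [-4,+4,-4]. This is the pattern [+1,+2,-1], [-5,+5,-5], [-2,-5,-3], [-4,+4,-4] repeated.
step 9: apply [+1,+2,-1] → [-20,8,-37]
step 10: apply [-5,+5,-5] → [-25,13,-42]
step 11: apply [-2,-5,-3] → [-27,8,-45]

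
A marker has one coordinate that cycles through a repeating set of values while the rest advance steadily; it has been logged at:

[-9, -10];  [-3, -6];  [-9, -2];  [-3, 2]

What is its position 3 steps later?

First: cycles through -9, -3 every 2 steps. Step 6 lands at position 0 of the cycle → -9.
Second: linear, +4 per step → 14 at step 6.

[-9, 14]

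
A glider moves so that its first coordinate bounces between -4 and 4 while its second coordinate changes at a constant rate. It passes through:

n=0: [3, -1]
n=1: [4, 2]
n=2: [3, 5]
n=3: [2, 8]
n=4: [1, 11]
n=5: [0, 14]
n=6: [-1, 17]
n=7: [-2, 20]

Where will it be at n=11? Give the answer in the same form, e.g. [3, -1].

The first coordinate reflects between -4 and 4, moving 1 per step.
  step 8: -2 → -3
  step 9: -3 → -4
  step 10: -4 → -3
  step 11: -3 → -2
The second coordinate changes by +3 each step: at step 11 it is 32.

[-2, 32]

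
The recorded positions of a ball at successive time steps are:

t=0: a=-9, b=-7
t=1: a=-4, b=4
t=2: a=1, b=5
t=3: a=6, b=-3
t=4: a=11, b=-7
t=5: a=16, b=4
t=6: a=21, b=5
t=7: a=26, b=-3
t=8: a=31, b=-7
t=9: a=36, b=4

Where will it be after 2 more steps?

The a coordinate changes by +5 each step, so at step 11 it is -9 + 11·(5) = 46.
The b coordinate repeats the cycle [-7, 4, 5, -3] with period 4; step 11 mod 4 = 3, giving -3.

a=46, b=-3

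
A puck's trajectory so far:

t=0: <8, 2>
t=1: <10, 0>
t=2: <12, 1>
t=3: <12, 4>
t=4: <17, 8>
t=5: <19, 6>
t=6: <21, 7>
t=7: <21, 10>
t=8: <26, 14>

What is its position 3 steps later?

Step-to-step displacements: <+2, -2>, <+2, +1>, <+0, +3>, <+5, +4>, <+2, -2>, <+2, +1>, <+0, +3>, <+5, +4> — a repeating cycle of length 4.
step 9: apply <+2, -2> → <28, 12>
step 10: apply <+2, +1> → <30, 13>
step 11: apply <+0, +3> → <30, 16>

<30, 16>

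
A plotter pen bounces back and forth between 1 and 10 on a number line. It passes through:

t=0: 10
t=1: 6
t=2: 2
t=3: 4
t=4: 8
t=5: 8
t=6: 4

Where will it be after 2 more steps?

6

The value reflects between 1 and 10, moving 4 per step.
  step 7: 4 → 2
  step 8: 2 → 6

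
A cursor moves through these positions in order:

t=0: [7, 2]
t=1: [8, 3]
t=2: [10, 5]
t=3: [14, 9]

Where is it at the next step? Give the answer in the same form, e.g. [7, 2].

[22, 17]

Step-to-step displacements: [+1, +1], [+2, +2], [+4, +4]; each is 2× the previous.
step 4: [14, 9] + [+8, +8] → [22, 17]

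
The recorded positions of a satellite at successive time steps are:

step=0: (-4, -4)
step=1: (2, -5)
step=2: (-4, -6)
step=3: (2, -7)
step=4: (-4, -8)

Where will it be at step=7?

(2, -11)

The first coordinate repeats the cycle [-4, 2] with period 2; step 7 mod 2 = 1, giving 2.
The second coordinate changes by -1 each step, so at step 7 it is -4 + 7·(-1) = -11.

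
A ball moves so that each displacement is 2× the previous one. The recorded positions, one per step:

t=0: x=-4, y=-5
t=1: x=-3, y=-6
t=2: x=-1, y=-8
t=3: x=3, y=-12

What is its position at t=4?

x=11, y=-20

Step-to-step displacements: (+1,-1), (+2,-2), (+4,-4); each is 2× the previous.
step 4: x=3, y=-12 + (+8,-8) → x=11, y=-20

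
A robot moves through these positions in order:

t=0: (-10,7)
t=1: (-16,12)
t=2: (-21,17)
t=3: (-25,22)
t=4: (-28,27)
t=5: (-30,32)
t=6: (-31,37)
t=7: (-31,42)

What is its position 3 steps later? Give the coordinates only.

(-25,57)

Successive displacements: (-6,+5), (-5,+5), (-4,+5), (-3,+5), (-2,+5), (-1,+5), (+0,+5) — each changes by (+1,+0).
step 8: (-31,42) + (+1,+5) → (-30,47)
step 9: (-30,47) + (+2,+5) → (-28,52)
step 10: (-28,52) + (+3,+5) → (-25,57)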